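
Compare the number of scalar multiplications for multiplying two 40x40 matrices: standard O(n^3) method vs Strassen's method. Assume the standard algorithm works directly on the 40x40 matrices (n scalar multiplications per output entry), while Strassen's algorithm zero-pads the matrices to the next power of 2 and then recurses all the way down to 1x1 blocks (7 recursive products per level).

Matrix multiplication for 40x40 matrices:

Strassen's algorithm requires power-of-2 dimensions. Pad 40x40 to 64x64 (next power of 2).

Standard algorithm: 40^3 = 64000 multiplications
Strassen's algorithm: 7^(log2(64)) = 7^6 = 117649 multiplications
Difference: 64000 - 117649 = -53649 (Strassen uses MORE here due to padding overhead — for small or just-over-power-of-2 n, padding can outweigh the per-level savings)

Standard: 64000 multiplications (40^3). Strassen: 117649 multiplications (7^6, after padding to 64x64). Strassen reduces 8 recursive multiplications to 7 at each level.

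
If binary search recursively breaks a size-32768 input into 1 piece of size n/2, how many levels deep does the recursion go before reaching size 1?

For divide and conquer with division factor 2:

Problem sizes at each level:
Level 0: 32768
Level 1: 16384
Level 2: 8192
Level 3: 4096
Level 4: 2048
Level 5: 1024
Level 6: 512
Level 7: 256
Level 8: 128
Level 9: 64
Level 10: 32
Level 11: 16
Level 12: 8
Level 13: 4
Level 14: 2
Level 15: 1

The root is level 0 and the size-1 base case is level 15 (the tree spans levels 0 through 15, i.e. 16 levels counting the root), so the depth is the number of divisions: log_2(32768) = 15

The recursion tree depth is log_2(32768) = 15. At each level, the problem size is divided by 2, so it takes 15 divisions to reduce to a base case of size 1. The algorithm makes 1 recursive call at each level.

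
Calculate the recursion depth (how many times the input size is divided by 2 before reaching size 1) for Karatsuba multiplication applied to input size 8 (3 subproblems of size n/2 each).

For divide and conquer with division factor 2:

Problem sizes at each level:
Level 0: 8
Level 1: 4
Level 2: 2
Level 3: 1

The root is level 0 and the size-1 base case is level 3 (the tree spans levels 0 through 3, i.e. 4 levels counting the root), so the depth is the number of divisions: log_2(8) = 3

The recursion tree depth is log_2(8) = 3. At each level, the problem size is divided by 2, so it takes 3 divisions to reduce to a base case of size 1. The algorithm makes 3 recursive calls at each level.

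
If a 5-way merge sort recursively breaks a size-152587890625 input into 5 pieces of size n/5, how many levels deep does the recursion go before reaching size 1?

For divide and conquer with division factor 5:

Problem sizes at each level:
Level 0: 152587890625
Level 1: 30517578125
Level 2: 6103515625
Level 3: 1220703125
Level 4: 244140625
Level 5: 48828125
Level 6: 9765625
Level 7: 1953125
Level 8: 390625
Level 9: 78125
Level 10: 15625
Level 11: 3125
Level 12: 625
Level 13: 125
Level 14: 25
Level 15: 5
Level 16: 1

The root is level 0 and the size-1 base case is level 16 (the tree spans levels 0 through 16, i.e. 17 levels counting the root), so the depth is the number of divisions: log_5(152587890625) = 16

The recursion tree depth is log_5(152587890625) = 16. At each level, the problem size is divided by 5, so it takes 16 divisions to reduce to a base case of size 1. The algorithm makes 5 recursive calls at each level.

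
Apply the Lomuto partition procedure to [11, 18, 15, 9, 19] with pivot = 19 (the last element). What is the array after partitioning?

Lomuto partition with pivot = 19:

Initial array: [11, 18, 15, 9, 19]

arr[0]=11 <= 19: swap with position 0, array becomes [11, 18, 15, 9, 19]
arr[1]=18 <= 19: swap with position 1, array becomes [11, 18, 15, 9, 19]
arr[2]=15 <= 19: swap with position 2, array becomes [11, 18, 15, 9, 19]
arr[3]=9 <= 19: swap with position 3, array becomes [11, 18, 15, 9, 19]

Place pivot at position 4: [11, 18, 15, 9, 19]
Pivot position: 4

After partitioning with pivot 19, the array becomes [11, 18, 15, 9, 19]. The pivot is placed at index 4. All elements to the left of the pivot are <= 19, and all elements to the right are > 19.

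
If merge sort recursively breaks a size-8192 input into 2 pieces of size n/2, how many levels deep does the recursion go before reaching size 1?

For divide and conquer with division factor 2:

Problem sizes at each level:
Level 0: 8192
Level 1: 4096
Level 2: 2048
Level 3: 1024
Level 4: 512
Level 5: 256
Level 6: 128
Level 7: 64
Level 8: 32
Level 9: 16
Level 10: 8
Level 11: 4
Level 12: 2
Level 13: 1

The root is level 0 and the size-1 base case is level 13 (the tree spans levels 0 through 13, i.e. 14 levels counting the root), so the depth is the number of divisions: log_2(8192) = 13

The recursion tree depth is log_2(8192) = 13. At each level, the problem size is divided by 2, so it takes 13 divisions to reduce to a base case of size 1. The algorithm makes 2 recursive calls at each level.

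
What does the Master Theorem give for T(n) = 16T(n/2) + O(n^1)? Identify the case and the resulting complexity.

Master Theorem for T(n) = 16T(n/2) + O(n^1):

a = 16, b = 2, c = 1
log_b(a) = log_2(16) = 4.0000

Case 1: c = 1 < log_2(16) = 4.0000
T(n) = O(n^(log_2 16)) = O(n^4)

For T(n) = 16T(n/2) + O(n^1): log_2(16) = 4.0000. This is Case 1 of the Master Theorem (c < log_b(a), work dominated by leaves), giving O(n^4).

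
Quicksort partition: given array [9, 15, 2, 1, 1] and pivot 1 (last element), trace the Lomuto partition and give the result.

Lomuto partition with pivot = 1:

Initial array: [9, 15, 2, 1, 1]

arr[0]=9 > 1: no swap
arr[1]=15 > 1: no swap
arr[2]=2 > 1: no swap
arr[3]=1 <= 1: swap with position 0, array becomes [1, 15, 2, 9, 1]

Place pivot at position 1: [1, 1, 2, 9, 15]
Pivot position: 1

After partitioning with pivot 1, the array becomes [1, 1, 2, 9, 15]. The pivot is placed at index 1. All elements to the left of the pivot are <= 1, and all elements to the right are > 1.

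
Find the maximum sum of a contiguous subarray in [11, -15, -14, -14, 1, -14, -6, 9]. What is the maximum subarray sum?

Using Kadane's algorithm on [11, -15, -14, -14, 1, -14, -6, 9]:

Scanning through the array:
Position 1 (value -15): max_ending_here = -4, max_so_far = 11
Position 2 (value -14): max_ending_here = -14, max_so_far = 11
Position 3 (value -14): max_ending_here = -14, max_so_far = 11
Position 4 (value 1): max_ending_here = 1, max_so_far = 11
Position 5 (value -14): max_ending_here = -13, max_so_far = 11
Position 6 (value -6): max_ending_here = -6, max_so_far = 11
Position 7 (value 9): max_ending_here = 9, max_so_far = 11

Maximum subarray: [11]
Maximum sum: 11

The maximum subarray is [11] with sum 11. This subarray runs from index 0 to index 0.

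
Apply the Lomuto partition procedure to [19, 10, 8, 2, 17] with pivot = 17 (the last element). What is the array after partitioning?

Lomuto partition with pivot = 17:

Initial array: [19, 10, 8, 2, 17]

arr[0]=19 > 17: no swap
arr[1]=10 <= 17: swap with position 0, array becomes [10, 19, 8, 2, 17]
arr[2]=8 <= 17: swap with position 1, array becomes [10, 8, 19, 2, 17]
arr[3]=2 <= 17: swap with position 2, array becomes [10, 8, 2, 19, 17]

Place pivot at position 3: [10, 8, 2, 17, 19]
Pivot position: 3

After partitioning with pivot 17, the array becomes [10, 8, 2, 17, 19]. The pivot is placed at index 3. All elements to the left of the pivot are <= 17, and all elements to the right are > 17.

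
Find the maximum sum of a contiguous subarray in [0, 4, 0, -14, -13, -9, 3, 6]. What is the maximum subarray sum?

Using Kadane's algorithm on [0, 4, 0, -14, -13, -9, 3, 6]:

Scanning through the array:
Position 1 (value 4): max_ending_here = 4, max_so_far = 4
Position 2 (value 0): max_ending_here = 4, max_so_far = 4
Position 3 (value -14): max_ending_here = -10, max_so_far = 4
Position 4 (value -13): max_ending_here = -13, max_so_far = 4
Position 5 (value -9): max_ending_here = -9, max_so_far = 4
Position 6 (value 3): max_ending_here = 3, max_so_far = 4
Position 7 (value 6): max_ending_here = 9, max_so_far = 9

Maximum subarray: [3, 6]
Maximum sum: 9

The maximum subarray is [3, 6] with sum 9. This subarray runs from index 6 to index 7.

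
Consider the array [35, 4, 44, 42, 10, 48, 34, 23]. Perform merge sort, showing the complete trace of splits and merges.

Merge sort trace:

Split: [35, 4, 44, 42, 10, 48, 34, 23] -> [35, 4, 44, 42] and [10, 48, 34, 23]
  Split: [35, 4, 44, 42] -> [35, 4] and [44, 42]
    Split: [35, 4] -> [35] and [4]
    Merge: [35] + [4] -> [4, 35]
    Split: [44, 42] -> [44] and [42]
    Merge: [44] + [42] -> [42, 44]
  Merge: [4, 35] + [42, 44] -> [4, 35, 42, 44]
  Split: [10, 48, 34, 23] -> [10, 48] and [34, 23]
    Split: [10, 48] -> [10] and [48]
    Merge: [10] + [48] -> [10, 48]
    Split: [34, 23] -> [34] and [23]
    Merge: [34] + [23] -> [23, 34]
  Merge: [10, 48] + [23, 34] -> [10, 23, 34, 48]
Merge: [4, 35, 42, 44] + [10, 23, 34, 48] -> [4, 10, 23, 34, 35, 42, 44, 48]

Final sorted array: [4, 10, 23, 34, 35, 42, 44, 48]

The merge sort proceeds by recursively splitting the array and merging sorted halves.
After all merges, the sorted array is [4, 10, 23, 34, 35, 42, 44, 48].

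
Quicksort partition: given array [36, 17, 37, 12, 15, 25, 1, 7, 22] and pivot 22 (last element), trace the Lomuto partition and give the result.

Lomuto partition with pivot = 22:

Initial array: [36, 17, 37, 12, 15, 25, 1, 7, 22]

arr[0]=36 > 22: no swap
arr[1]=17 <= 22: swap with position 0, array becomes [17, 36, 37, 12, 15, 25, 1, 7, 22]
arr[2]=37 > 22: no swap
arr[3]=12 <= 22: swap with position 1, array becomes [17, 12, 37, 36, 15, 25, 1, 7, 22]
arr[4]=15 <= 22: swap with position 2, array becomes [17, 12, 15, 36, 37, 25, 1, 7, 22]
arr[5]=25 > 22: no swap
arr[6]=1 <= 22: swap with position 3, array becomes [17, 12, 15, 1, 37, 25, 36, 7, 22]
arr[7]=7 <= 22: swap with position 4, array becomes [17, 12, 15, 1, 7, 25, 36, 37, 22]

Place pivot at position 5: [17, 12, 15, 1, 7, 22, 36, 37, 25]
Pivot position: 5

After partitioning with pivot 22, the array becomes [17, 12, 15, 1, 7, 22, 36, 37, 25]. The pivot is placed at index 5. All elements to the left of the pivot are <= 22, and all elements to the right are > 22.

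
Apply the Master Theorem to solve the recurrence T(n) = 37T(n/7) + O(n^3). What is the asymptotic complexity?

Master Theorem for T(n) = 37T(n/7) + O(n^3):

a = 37, b = 7, c = 3
log_b(a) = log_7(37) = 1.8556

Case 3: c = 3 > log_7(37) = 1.8556
T(n) = O(n^3) = O(n^3)

For T(n) = 37T(n/7) + O(n^3): log_7(37) = 1.8556. This is Case 3 of the Master Theorem (c > log_b(a), work dominated by root), giving O(n^3).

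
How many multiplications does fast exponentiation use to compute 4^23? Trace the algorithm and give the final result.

Computing 4^23 by squaring (build up from 4^1; each line after the first costs one multiplication):

4^1 = 4
4^2 = (4^1)^2 = 4^2 = 16
4^4 = (4^2)^2 = 16^2 = 256
4^5 = 4 * 4^4 = 4 * 256 = 1024
4^10 = (4^5)^2 = 1024^2 = 1048576
4^11 = 4 * 4^10 = 4 * 1048576 = 4194304
4^22 = (4^11)^2 = 4194304^2 = 17592186044416
4^23 = 4 * 4^22 = 4 * 17592186044416 = 70368744177664

Result: 70368744177664
Multiplications needed: 7 (7 lines after 4^1)

4^23 = 70368744177664. Using exponentiation by squaring, this requires 7 multiplications. The key idea: if the exponent is even, square the half-power; if odd, multiply by the base once.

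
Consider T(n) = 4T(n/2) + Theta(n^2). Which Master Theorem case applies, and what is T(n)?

Master Theorem for T(n) = 4T(n/2) + O(n^2):

a = 4, b = 2, c = 2
log_b(a) = log_2(4) = 2.0000

Case 2: c = 2 = log_2(4) = 2.0000
T(n) = O(n^2 log n) = O(n^2 log n)

For T(n) = 4T(n/2) + O(n^2): log_2(4) = 2.0000. This is Case 2 of the Master Theorem (c = log_b(a), equal work at all levels), giving O(n^2 log n).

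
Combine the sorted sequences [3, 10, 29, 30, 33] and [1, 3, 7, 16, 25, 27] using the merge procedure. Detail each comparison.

Merging process:

Compare 3 vs 1: take 1 from right. Merged: [1]
Compare 3 vs 3: take 3 from left. Merged: [1, 3]
Compare 10 vs 3: take 3 from right. Merged: [1, 3, 3]
Compare 10 vs 7: take 7 from right. Merged: [1, 3, 3, 7]
Compare 10 vs 16: take 10 from left. Merged: [1, 3, 3, 7, 10]
Compare 29 vs 16: take 16 from right. Merged: [1, 3, 3, 7, 10, 16]
Compare 29 vs 25: take 25 from right. Merged: [1, 3, 3, 7, 10, 16, 25]
Compare 29 vs 27: take 27 from right. Merged: [1, 3, 3, 7, 10, 16, 25, 27]
Append remaining from left: [29, 30, 33]. Merged: [1, 3, 3, 7, 10, 16, 25, 27, 29, 30, 33]

Final merged array: [1, 3, 3, 7, 10, 16, 25, 27, 29, 30, 33]
Total comparisons: 8

The merged array is [1, 3, 3, 7, 10, 16, 25, 27, 29, 30, 33], requiring 8 comparisons. The merge step runs in O(n) time where n is the total number of elements.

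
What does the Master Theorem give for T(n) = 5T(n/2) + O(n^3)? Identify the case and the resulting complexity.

Master Theorem for T(n) = 5T(n/2) + O(n^3):

a = 5, b = 2, c = 3
log_b(a) = log_2(5) = 2.3219

Case 3: c = 3 > log_2(5) = 2.3219
T(n) = O(n^3) = O(n^3)

For T(n) = 5T(n/2) + O(n^3): log_2(5) = 2.3219. This is Case 3 of the Master Theorem (c > log_b(a), work dominated by root), giving O(n^3).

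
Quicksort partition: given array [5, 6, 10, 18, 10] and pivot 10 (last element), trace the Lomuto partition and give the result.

Lomuto partition with pivot = 10:

Initial array: [5, 6, 10, 18, 10]

arr[0]=5 <= 10: swap with position 0, array becomes [5, 6, 10, 18, 10]
arr[1]=6 <= 10: swap with position 1, array becomes [5, 6, 10, 18, 10]
arr[2]=10 <= 10: swap with position 2, array becomes [5, 6, 10, 18, 10]
arr[3]=18 > 10: no swap

Place pivot at position 3: [5, 6, 10, 10, 18]
Pivot position: 3

After partitioning with pivot 10, the array becomes [5, 6, 10, 10, 18]. The pivot is placed at index 3. All elements to the left of the pivot are <= 10, and all elements to the right are > 10.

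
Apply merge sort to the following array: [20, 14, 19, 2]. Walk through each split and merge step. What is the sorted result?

Merge sort trace:

Split: [20, 14, 19, 2] -> [20, 14] and [19, 2]
  Split: [20, 14] -> [20] and [14]
  Merge: [20] + [14] -> [14, 20]
  Split: [19, 2] -> [19] and [2]
  Merge: [19] + [2] -> [2, 19]
Merge: [14, 20] + [2, 19] -> [2, 14, 19, 20]

Final sorted array: [2, 14, 19, 20]

The merge sort proceeds by recursively splitting the array and merging sorted halves.
After all merges, the sorted array is [2, 14, 19, 20].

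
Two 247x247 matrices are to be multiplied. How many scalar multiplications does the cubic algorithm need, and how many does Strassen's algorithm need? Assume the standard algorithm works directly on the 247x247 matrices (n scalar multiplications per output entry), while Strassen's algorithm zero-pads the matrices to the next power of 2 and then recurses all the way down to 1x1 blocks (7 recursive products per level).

Matrix multiplication for 247x247 matrices:

Strassen's algorithm requires power-of-2 dimensions. Pad 247x247 to 256x256 (next power of 2).

Standard algorithm: 247^3 = 15069223 multiplications
Strassen's algorithm: 7^(log2(256)) = 7^8 = 5764801 multiplications
Savings: 15069223 - 5764801 = 9304422 multiplications

Standard: 15069223 multiplications (247^3). Strassen: 5764801 multiplications (7^8, after padding to 256x256). Strassen reduces 8 recursive multiplications to 7 at each level.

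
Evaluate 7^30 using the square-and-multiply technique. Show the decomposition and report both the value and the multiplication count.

Computing 7^30 by squaring (build up from 7^1; each line after the first costs one multiplication):

7^1 = 7
7^2 = (7^1)^2 = 7^2 = 49
7^3 = 7 * 7^2 = 7 * 49 = 343
7^6 = (7^3)^2 = 343^2 = 117649
7^7 = 7 * 7^6 = 7 * 117649 = 823543
7^14 = (7^7)^2 = 823543^2 = 678223072849
7^15 = 7 * 7^14 = 7 * 678223072849 = 4747561509943
7^30 = (7^15)^2 = 4747561509943^2 = 22539340290692258087863249

Result: 22539340290692258087863249
Multiplications needed: 7 (7 lines after 7^1)

7^30 = 22539340290692258087863249. Using exponentiation by squaring, this requires 7 multiplications. The key idea: if the exponent is even, square the half-power; if odd, multiply by the base once.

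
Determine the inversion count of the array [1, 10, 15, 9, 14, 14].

Finding inversions in [1, 10, 15, 9, 14, 14]:

(1, 3): arr[1]=10 > arr[3]=9
(2, 3): arr[2]=15 > arr[3]=9
(2, 4): arr[2]=15 > arr[4]=14
(2, 5): arr[2]=15 > arr[5]=14

Total inversions: 4

The array has 4 inversion(s): (1,3), (2,3), (2,4), (2,5). Each pair (i,j) satisfies i < j and arr[i] > arr[j].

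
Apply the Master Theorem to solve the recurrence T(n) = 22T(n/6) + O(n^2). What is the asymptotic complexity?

Master Theorem for T(n) = 22T(n/6) + O(n^2):

a = 22, b = 6, c = 2
log_b(a) = log_6(22) = 1.7251

Case 3: c = 2 > log_6(22) = 1.7251
T(n) = O(n^2) = O(n^2)

For T(n) = 22T(n/6) + O(n^2): log_6(22) = 1.7251. This is Case 3 of the Master Theorem (c > log_b(a), work dominated by root), giving O(n^2).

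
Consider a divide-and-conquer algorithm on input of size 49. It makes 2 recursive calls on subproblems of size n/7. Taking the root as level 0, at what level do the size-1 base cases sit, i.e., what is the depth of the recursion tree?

For divide and conquer with division factor 7:

Problem sizes at each level:
Level 0: 49
Level 1: 7
Level 2: 1

The root is level 0 and the size-1 base case is level 2 (the tree spans levels 0 through 2, i.e. 3 levels counting the root), so the depth is the number of divisions: log_7(49) = 2

The recursion tree depth is log_7(49) = 2. At each level, the problem size is divided by 7, so it takes 2 divisions to reduce to a base case of size 1. The algorithm makes 2 recursive calls at each level.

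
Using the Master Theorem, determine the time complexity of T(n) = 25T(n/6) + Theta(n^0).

Master Theorem for T(n) = 25T(n/6) + O(n^0):

a = 25, b = 6, c = 0
log_b(a) = log_6(25) = 1.7965

Case 1: c = 0 < log_6(25) = 1.7965
T(n) = O(n^(log_6 25))

For T(n) = 25T(n/6) + O(n^0): log_6(25) = 1.7965. This is Case 1 of the Master Theorem (c < log_b(a), work dominated by leaves), giving O(n^(log_6 25)).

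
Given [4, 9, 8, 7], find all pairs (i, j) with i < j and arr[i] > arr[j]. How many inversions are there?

Finding inversions in [4, 9, 8, 7]:

(1, 2): arr[1]=9 > arr[2]=8
(1, 3): arr[1]=9 > arr[3]=7
(2, 3): arr[2]=8 > arr[3]=7

Total inversions: 3

The array has 3 inversion(s): (1,2), (1,3), (2,3). Each pair (i,j) satisfies i < j and arr[i] > arr[j].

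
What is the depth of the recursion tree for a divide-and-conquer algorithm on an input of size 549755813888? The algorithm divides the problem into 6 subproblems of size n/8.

For divide and conquer with division factor 8:

Problem sizes at each level:
Level 0: 549755813888
Level 1: 68719476736
Level 2: 8589934592
Level 3: 1073741824
Level 4: 134217728
Level 5: 16777216
Level 6: 2097152
Level 7: 262144
Level 8: 32768
Level 9: 4096
Level 10: 512
Level 11: 64
Level 12: 8
Level 13: 1

The root is level 0 and the size-1 base case is level 13 (the tree spans levels 0 through 13, i.e. 14 levels counting the root), so the depth is the number of divisions: log_8(549755813888) = 13

The recursion tree depth is log_8(549755813888) = 13. At each level, the problem size is divided by 8, so it takes 13 divisions to reduce to a base case of size 1. The algorithm makes 6 recursive calls at each level.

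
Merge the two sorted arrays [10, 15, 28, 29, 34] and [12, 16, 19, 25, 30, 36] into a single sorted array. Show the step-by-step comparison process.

Merging process:

Compare 10 vs 12: take 10 from left. Merged: [10]
Compare 15 vs 12: take 12 from right. Merged: [10, 12]
Compare 15 vs 16: take 15 from left. Merged: [10, 12, 15]
Compare 28 vs 16: take 16 from right. Merged: [10, 12, 15, 16]
Compare 28 vs 19: take 19 from right. Merged: [10, 12, 15, 16, 19]
Compare 28 vs 25: take 25 from right. Merged: [10, 12, 15, 16, 19, 25]
Compare 28 vs 30: take 28 from left. Merged: [10, 12, 15, 16, 19, 25, 28]
Compare 29 vs 30: take 29 from left. Merged: [10, 12, 15, 16, 19, 25, 28, 29]
Compare 34 vs 30: take 30 from right. Merged: [10, 12, 15, 16, 19, 25, 28, 29, 30]
Compare 34 vs 36: take 34 from left. Merged: [10, 12, 15, 16, 19, 25, 28, 29, 30, 34]
Append remaining from right: [36]. Merged: [10, 12, 15, 16, 19, 25, 28, 29, 30, 34, 36]

Final merged array: [10, 12, 15, 16, 19, 25, 28, 29, 30, 34, 36]
Total comparisons: 10

The merged array is [10, 12, 15, 16, 19, 25, 28, 29, 30, 34, 36], requiring 10 comparisons. The merge step runs in O(n) time where n is the total number of elements.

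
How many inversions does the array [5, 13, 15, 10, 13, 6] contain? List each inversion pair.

Finding inversions in [5, 13, 15, 10, 13, 6]:

(1, 3): arr[1]=13 > arr[3]=10
(1, 5): arr[1]=13 > arr[5]=6
(2, 3): arr[2]=15 > arr[3]=10
(2, 4): arr[2]=15 > arr[4]=13
(2, 5): arr[2]=15 > arr[5]=6
(3, 5): arr[3]=10 > arr[5]=6
(4, 5): arr[4]=13 > arr[5]=6

Total inversions: 7

The array has 7 inversion(s): (1,3), (1,5), (2,3), (2,4), (2,5), (3,5), (4,5). Each pair (i,j) satisfies i < j and arr[i] > arr[j].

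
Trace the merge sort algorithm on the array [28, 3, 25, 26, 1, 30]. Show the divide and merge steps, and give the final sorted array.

Merge sort trace:

Split: [28, 3, 25, 26, 1, 30] -> [28, 3, 25] and [26, 1, 30]
  Split: [28, 3, 25] -> [28] and [3, 25]
    Split: [3, 25] -> [3] and [25]
    Merge: [3] + [25] -> [3, 25]
  Merge: [28] + [3, 25] -> [3, 25, 28]
  Split: [26, 1, 30] -> [26] and [1, 30]
    Split: [1, 30] -> [1] and [30]
    Merge: [1] + [30] -> [1, 30]
  Merge: [26] + [1, 30] -> [1, 26, 30]
Merge: [3, 25, 28] + [1, 26, 30] -> [1, 3, 25, 26, 28, 30]

Final sorted array: [1, 3, 25, 26, 28, 30]

The merge sort proceeds by recursively splitting the array and merging sorted halves.
After all merges, the sorted array is [1, 3, 25, 26, 28, 30].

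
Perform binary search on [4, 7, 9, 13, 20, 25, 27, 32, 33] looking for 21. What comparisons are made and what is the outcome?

Binary search for 21 in [4, 7, 9, 13, 20, 25, 27, 32, 33]:

lo=0, hi=8, mid=4, arr[mid]=20 -> 20 < 21, search right half
lo=5, hi=8, mid=6, arr[mid]=27 -> 27 > 21, search left half
lo=5, hi=5, mid=5, arr[mid]=25 -> 25 > 21, search left half
lo=5 > hi=4, target 21 not found

Binary search determines that 21 is not in the array after 3 comparisons. The search space was exhausted without finding the target.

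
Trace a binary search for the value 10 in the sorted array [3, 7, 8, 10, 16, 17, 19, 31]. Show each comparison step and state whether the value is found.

Binary search for 10 in [3, 7, 8, 10, 16, 17, 19, 31]:

lo=0, hi=7, mid=3, arr[mid]=10 -> Found target at index 3!

Binary search finds 10 at index 3 after 1 comparisons. The search repeatedly halves the search space by comparing with the middle element.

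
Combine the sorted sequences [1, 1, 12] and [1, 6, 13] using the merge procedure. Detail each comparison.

Merging process:

Compare 1 vs 1: take 1 from left. Merged: [1]
Compare 1 vs 1: take 1 from left. Merged: [1, 1]
Compare 12 vs 1: take 1 from right. Merged: [1, 1, 1]
Compare 12 vs 6: take 6 from right. Merged: [1, 1, 1, 6]
Compare 12 vs 13: take 12 from left. Merged: [1, 1, 1, 6, 12]
Append remaining from right: [13]. Merged: [1, 1, 1, 6, 12, 13]

Final merged array: [1, 1, 1, 6, 12, 13]
Total comparisons: 5

The merged array is [1, 1, 1, 6, 12, 13], requiring 5 comparisons. The merge step runs in O(n) time where n is the total number of elements.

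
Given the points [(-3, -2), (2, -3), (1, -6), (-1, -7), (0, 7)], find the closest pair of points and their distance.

Computing all pairwise distances among 5 points:

d((-3, -2), (2, -3)) = 5.099
d((-3, -2), (1, -6)) = 5.6569
d((-3, -2), (-1, -7)) = 5.3852
d((-3, -2), (0, 7)) = 9.4868
d((2, -3), (1, -6)) = 3.1623
d((2, -3), (-1, -7)) = 5.0
d((2, -3), (0, 7)) = 10.198
d((1, -6), (-1, -7)) = 2.2361 <-- minimum
d((1, -6), (0, 7)) = 13.0384
d((-1, -7), (0, 7)) = 14.0357

Closest pair: (1, -6) and (-1, -7) with distance 2.2361

The closest pair is (1, -6) and (-1, -7) with Euclidean distance 2.2361. For 5 points, brute-force pairwise comparison is shown above. For large n, the divide-and-conquer algorithm (sort by x, recurse on halves, check the dividing strip) achieves O(n log n).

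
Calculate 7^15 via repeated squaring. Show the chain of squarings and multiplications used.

Computing 7^15 by squaring (build up from 7^1; each line after the first costs one multiplication):

7^1 = 7
7^2 = (7^1)^2 = 7^2 = 49
7^3 = 7 * 7^2 = 7 * 49 = 343
7^6 = (7^3)^2 = 343^2 = 117649
7^7 = 7 * 7^6 = 7 * 117649 = 823543
7^14 = (7^7)^2 = 823543^2 = 678223072849
7^15 = 7 * 7^14 = 7 * 678223072849 = 4747561509943

Result: 4747561509943
Multiplications needed: 6 (6 lines after 7^1)

7^15 = 4747561509943. Using exponentiation by squaring, this requires 6 multiplications. The key idea: if the exponent is even, square the half-power; if odd, multiply by the base once.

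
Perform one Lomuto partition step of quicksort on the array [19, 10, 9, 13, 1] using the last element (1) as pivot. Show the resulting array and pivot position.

Lomuto partition with pivot = 1:

Initial array: [19, 10, 9, 13, 1]

arr[0]=19 > 1: no swap
arr[1]=10 > 1: no swap
arr[2]=9 > 1: no swap
arr[3]=13 > 1: no swap

Place pivot at position 0: [1, 10, 9, 13, 19]
Pivot position: 0

After partitioning with pivot 1, the array becomes [1, 10, 9, 13, 19]. The pivot is placed at index 0. All elements to the left of the pivot are <= 1, and all elements to the right are > 1.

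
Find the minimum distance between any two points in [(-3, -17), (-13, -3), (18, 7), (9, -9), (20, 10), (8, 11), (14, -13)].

Computing all pairwise distances among 7 points:

d((-3, -17), (-13, -3)) = 17.2047
d((-3, -17), (18, 7)) = 31.8904
d((-3, -17), (9, -9)) = 14.4222
d((-3, -17), (20, 10)) = 35.4683
d((-3, -17), (8, 11)) = 30.0832
d((-3, -17), (14, -13)) = 17.4642
d((-13, -3), (18, 7)) = 32.573
d((-13, -3), (9, -9)) = 22.8035
d((-13, -3), (20, 10)) = 35.4683
d((-13, -3), (8, 11)) = 25.2389
d((-13, -3), (14, -13)) = 28.7924
d((18, 7), (9, -9)) = 18.3576
d((18, 7), (20, 10)) = 3.6056 <-- minimum
d((18, 7), (8, 11)) = 10.7703
d((18, 7), (14, -13)) = 20.3961
d((9, -9), (20, 10)) = 21.9545
d((9, -9), (8, 11)) = 20.025
d((9, -9), (14, -13)) = 6.4031
d((20, 10), (8, 11)) = 12.0416
d((20, 10), (14, -13)) = 23.7697
d((8, 11), (14, -13)) = 24.7386

Closest pair: (18, 7) and (20, 10) with distance 3.6056

The closest pair is (18, 7) and (20, 10) with Euclidean distance 3.6056. For 7 points, brute-force pairwise comparison is shown above. For large n, the divide-and-conquer algorithm (sort by x, recurse on halves, check the dividing strip) achieves O(n log n).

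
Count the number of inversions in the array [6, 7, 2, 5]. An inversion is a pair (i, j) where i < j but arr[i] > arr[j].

Finding inversions in [6, 7, 2, 5]:

(0, 2): arr[0]=6 > arr[2]=2
(0, 3): arr[0]=6 > arr[3]=5
(1, 2): arr[1]=7 > arr[2]=2
(1, 3): arr[1]=7 > arr[3]=5

Total inversions: 4

The array has 4 inversion(s): (0,2), (0,3), (1,2), (1,3). Each pair (i,j) satisfies i < j and arr[i] > arr[j].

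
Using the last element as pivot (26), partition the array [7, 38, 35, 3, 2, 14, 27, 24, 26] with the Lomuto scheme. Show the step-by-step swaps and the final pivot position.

Lomuto partition with pivot = 26:

Initial array: [7, 38, 35, 3, 2, 14, 27, 24, 26]

arr[0]=7 <= 26: swap with position 0, array becomes [7, 38, 35, 3, 2, 14, 27, 24, 26]
arr[1]=38 > 26: no swap
arr[2]=35 > 26: no swap
arr[3]=3 <= 26: swap with position 1, array becomes [7, 3, 35, 38, 2, 14, 27, 24, 26]
arr[4]=2 <= 26: swap with position 2, array becomes [7, 3, 2, 38, 35, 14, 27, 24, 26]
arr[5]=14 <= 26: swap with position 3, array becomes [7, 3, 2, 14, 35, 38, 27, 24, 26]
arr[6]=27 > 26: no swap
arr[7]=24 <= 26: swap with position 4, array becomes [7, 3, 2, 14, 24, 38, 27, 35, 26]

Place pivot at position 5: [7, 3, 2, 14, 24, 26, 27, 35, 38]
Pivot position: 5

After partitioning with pivot 26, the array becomes [7, 3, 2, 14, 24, 26, 27, 35, 38]. The pivot is placed at index 5. All elements to the left of the pivot are <= 26, and all elements to the right are > 26.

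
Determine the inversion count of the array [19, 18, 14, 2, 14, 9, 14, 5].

Finding inversions in [19, 18, 14, 2, 14, 9, 14, 5]:

(0, 1): arr[0]=19 > arr[1]=18
(0, 2): arr[0]=19 > arr[2]=14
(0, 3): arr[0]=19 > arr[3]=2
(0, 4): arr[0]=19 > arr[4]=14
(0, 5): arr[0]=19 > arr[5]=9
(0, 6): arr[0]=19 > arr[6]=14
(0, 7): arr[0]=19 > arr[7]=5
(1, 2): arr[1]=18 > arr[2]=14
(1, 3): arr[1]=18 > arr[3]=2
(1, 4): arr[1]=18 > arr[4]=14
(1, 5): arr[1]=18 > arr[5]=9
(1, 6): arr[1]=18 > arr[6]=14
(1, 7): arr[1]=18 > arr[7]=5
(2, 3): arr[2]=14 > arr[3]=2
(2, 5): arr[2]=14 > arr[5]=9
(2, 7): arr[2]=14 > arr[7]=5
(4, 5): arr[4]=14 > arr[5]=9
(4, 7): arr[4]=14 > arr[7]=5
(5, 7): arr[5]=9 > arr[7]=5
(6, 7): arr[6]=14 > arr[7]=5

Total inversions: 20

The array has 20 inversion(s): (0,1), (0,2), (0,3), (0,4), (0,5), (0,6), (0,7), (1,2), (1,3), (1,4), (1,5), (1,6), (1,7), (2,3), (2,5), (2,7), (4,5), (4,7), (5,7), (6,7). Each pair (i,j) satisfies i < j and arr[i] > arr[j].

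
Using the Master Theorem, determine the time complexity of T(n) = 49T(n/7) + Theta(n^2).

Master Theorem for T(n) = 49T(n/7) + O(n^2):

a = 49, b = 7, c = 2
log_b(a) = log_7(49) = 2.0000

Case 2: c = 2 = log_7(49) = 2.0000
T(n) = O(n^2 log n) = O(n^2 log n)

For T(n) = 49T(n/7) + O(n^2): log_7(49) = 2.0000. This is Case 2 of the Master Theorem (c = log_b(a), equal work at all levels), giving O(n^2 log n).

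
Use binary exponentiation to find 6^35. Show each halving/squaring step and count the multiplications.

Computing 6^35 by squaring (build up from 6^1; each line after the first costs one multiplication):

6^1 = 6
6^2 = (6^1)^2 = 6^2 = 36
6^4 = (6^2)^2 = 36^2 = 1296
6^8 = (6^4)^2 = 1296^2 = 1679616
6^16 = (6^8)^2 = 1679616^2 = 2821109907456
6^17 = 6 * 6^16 = 6 * 2821109907456 = 16926659444736
6^34 = (6^17)^2 = 16926659444736^2 = 286511799958070431838109696
6^35 = 6 * 6^34 = 6 * 286511799958070431838109696 = 1719070799748422591028658176

Result: 1719070799748422591028658176
Multiplications needed: 7 (7 lines after 6^1)

6^35 = 1719070799748422591028658176. Using exponentiation by squaring, this requires 7 multiplications. The key idea: if the exponent is even, square the half-power; if odd, multiply by the base once.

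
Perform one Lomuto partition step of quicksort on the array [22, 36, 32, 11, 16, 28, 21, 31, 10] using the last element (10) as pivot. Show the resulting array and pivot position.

Lomuto partition with pivot = 10:

Initial array: [22, 36, 32, 11, 16, 28, 21, 31, 10]

arr[0]=22 > 10: no swap
arr[1]=36 > 10: no swap
arr[2]=32 > 10: no swap
arr[3]=11 > 10: no swap
arr[4]=16 > 10: no swap
arr[5]=28 > 10: no swap
arr[6]=21 > 10: no swap
arr[7]=31 > 10: no swap

Place pivot at position 0: [10, 36, 32, 11, 16, 28, 21, 31, 22]
Pivot position: 0

After partitioning with pivot 10, the array becomes [10, 36, 32, 11, 16, 28, 21, 31, 22]. The pivot is placed at index 0. All elements to the left of the pivot are <= 10, and all elements to the right are > 10.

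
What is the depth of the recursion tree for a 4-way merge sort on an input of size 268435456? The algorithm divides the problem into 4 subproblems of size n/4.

For divide and conquer with division factor 4:

Problem sizes at each level:
Level 0: 268435456
Level 1: 67108864
Level 2: 16777216
Level 3: 4194304
Level 4: 1048576
Level 5: 262144
Level 6: 65536
Level 7: 16384
Level 8: 4096
Level 9: 1024
Level 10: 256
Level 11: 64
Level 12: 16
Level 13: 4
Level 14: 1

The root is level 0 and the size-1 base case is level 14 (the tree spans levels 0 through 14, i.e. 15 levels counting the root), so the depth is the number of divisions: log_4(268435456) = 14

The recursion tree depth is log_4(268435456) = 14. At each level, the problem size is divided by 4, so it takes 14 divisions to reduce to a base case of size 1. The algorithm makes 4 recursive calls at each level.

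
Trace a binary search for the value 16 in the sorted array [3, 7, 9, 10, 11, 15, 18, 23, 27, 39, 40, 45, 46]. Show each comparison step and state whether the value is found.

Binary search for 16 in [3, 7, 9, 10, 11, 15, 18, 23, 27, 39, 40, 45, 46]:

lo=0, hi=12, mid=6, arr[mid]=18 -> 18 > 16, search left half
lo=0, hi=5, mid=2, arr[mid]=9 -> 9 < 16, search right half
lo=3, hi=5, mid=4, arr[mid]=11 -> 11 < 16, search right half
lo=5, hi=5, mid=5, arr[mid]=15 -> 15 < 16, search right half
lo=6 > hi=5, target 16 not found

Binary search determines that 16 is not in the array after 4 comparisons. The search space was exhausted without finding the target.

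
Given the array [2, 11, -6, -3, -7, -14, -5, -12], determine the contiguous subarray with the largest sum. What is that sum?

Using Kadane's algorithm on [2, 11, -6, -3, -7, -14, -5, -12]:

Scanning through the array:
Position 1 (value 11): max_ending_here = 13, max_so_far = 13
Position 2 (value -6): max_ending_here = 7, max_so_far = 13
Position 3 (value -3): max_ending_here = 4, max_so_far = 13
Position 4 (value -7): max_ending_here = -3, max_so_far = 13
Position 5 (value -14): max_ending_here = -14, max_so_far = 13
Position 6 (value -5): max_ending_here = -5, max_so_far = 13
Position 7 (value -12): max_ending_here = -12, max_so_far = 13

Maximum subarray: [2, 11]
Maximum sum: 13

The maximum subarray is [2, 11] with sum 13. This subarray runs from index 0 to index 1.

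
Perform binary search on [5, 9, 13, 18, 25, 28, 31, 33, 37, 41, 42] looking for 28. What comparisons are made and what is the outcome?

Binary search for 28 in [5, 9, 13, 18, 25, 28, 31, 33, 37, 41, 42]:

lo=0, hi=10, mid=5, arr[mid]=28 -> Found target at index 5!

Binary search finds 28 at index 5 after 1 comparisons. The search repeatedly halves the search space by comparing with the middle element.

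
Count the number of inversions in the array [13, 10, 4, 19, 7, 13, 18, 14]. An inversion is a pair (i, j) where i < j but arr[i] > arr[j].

Finding inversions in [13, 10, 4, 19, 7, 13, 18, 14]:

(0, 1): arr[0]=13 > arr[1]=10
(0, 2): arr[0]=13 > arr[2]=4
(0, 4): arr[0]=13 > arr[4]=7
(1, 2): arr[1]=10 > arr[2]=4
(1, 4): arr[1]=10 > arr[4]=7
(3, 4): arr[3]=19 > arr[4]=7
(3, 5): arr[3]=19 > arr[5]=13
(3, 6): arr[3]=19 > arr[6]=18
(3, 7): arr[3]=19 > arr[7]=14
(6, 7): arr[6]=18 > arr[7]=14

Total inversions: 10

The array has 10 inversion(s): (0,1), (0,2), (0,4), (1,2), (1,4), (3,4), (3,5), (3,6), (3,7), (6,7). Each pair (i,j) satisfies i < j and arr[i] > arr[j].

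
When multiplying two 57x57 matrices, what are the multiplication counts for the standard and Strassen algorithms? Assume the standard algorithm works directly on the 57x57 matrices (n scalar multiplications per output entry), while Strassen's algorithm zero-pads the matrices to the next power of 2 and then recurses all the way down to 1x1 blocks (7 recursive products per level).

Matrix multiplication for 57x57 matrices:

Strassen's algorithm requires power-of-2 dimensions. Pad 57x57 to 64x64 (next power of 2).

Standard algorithm: 57^3 = 185193 multiplications
Strassen's algorithm: 7^(log2(64)) = 7^6 = 117649 multiplications
Savings: 185193 - 117649 = 67544 multiplications

Standard: 185193 multiplications (57^3). Strassen: 117649 multiplications (7^6, after padding to 64x64). Strassen reduces 8 recursive multiplications to 7 at each level.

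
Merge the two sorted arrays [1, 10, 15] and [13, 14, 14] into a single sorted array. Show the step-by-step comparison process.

Merging process:

Compare 1 vs 13: take 1 from left. Merged: [1]
Compare 10 vs 13: take 10 from left. Merged: [1, 10]
Compare 15 vs 13: take 13 from right. Merged: [1, 10, 13]
Compare 15 vs 14: take 14 from right. Merged: [1, 10, 13, 14]
Compare 15 vs 14: take 14 from right. Merged: [1, 10, 13, 14, 14]
Append remaining from left: [15]. Merged: [1, 10, 13, 14, 14, 15]

Final merged array: [1, 10, 13, 14, 14, 15]
Total comparisons: 5

The merged array is [1, 10, 13, 14, 14, 15], requiring 5 comparisons. The merge step runs in O(n) time where n is the total number of elements.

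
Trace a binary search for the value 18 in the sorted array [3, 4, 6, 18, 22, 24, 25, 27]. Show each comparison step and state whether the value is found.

Binary search for 18 in [3, 4, 6, 18, 22, 24, 25, 27]:

lo=0, hi=7, mid=3, arr[mid]=18 -> Found target at index 3!

Binary search finds 18 at index 3 after 1 comparisons. The search repeatedly halves the search space by comparing with the middle element.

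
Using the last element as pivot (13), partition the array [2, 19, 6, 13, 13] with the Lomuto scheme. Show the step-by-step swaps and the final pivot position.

Lomuto partition with pivot = 13:

Initial array: [2, 19, 6, 13, 13]

arr[0]=2 <= 13: swap with position 0, array becomes [2, 19, 6, 13, 13]
arr[1]=19 > 13: no swap
arr[2]=6 <= 13: swap with position 1, array becomes [2, 6, 19, 13, 13]
arr[3]=13 <= 13: swap with position 2, array becomes [2, 6, 13, 19, 13]

Place pivot at position 3: [2, 6, 13, 13, 19]
Pivot position: 3

After partitioning with pivot 13, the array becomes [2, 6, 13, 13, 19]. The pivot is placed at index 3. All elements to the left of the pivot are <= 13, and all elements to the right are > 13.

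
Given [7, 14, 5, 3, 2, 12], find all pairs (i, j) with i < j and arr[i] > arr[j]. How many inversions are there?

Finding inversions in [7, 14, 5, 3, 2, 12]:

(0, 2): arr[0]=7 > arr[2]=5
(0, 3): arr[0]=7 > arr[3]=3
(0, 4): arr[0]=7 > arr[4]=2
(1, 2): arr[1]=14 > arr[2]=5
(1, 3): arr[1]=14 > arr[3]=3
(1, 4): arr[1]=14 > arr[4]=2
(1, 5): arr[1]=14 > arr[5]=12
(2, 3): arr[2]=5 > arr[3]=3
(2, 4): arr[2]=5 > arr[4]=2
(3, 4): arr[3]=3 > arr[4]=2

Total inversions: 10

The array has 10 inversion(s): (0,2), (0,3), (0,4), (1,2), (1,3), (1,4), (1,5), (2,3), (2,4), (3,4). Each pair (i,j) satisfies i < j and arr[i] > arr[j].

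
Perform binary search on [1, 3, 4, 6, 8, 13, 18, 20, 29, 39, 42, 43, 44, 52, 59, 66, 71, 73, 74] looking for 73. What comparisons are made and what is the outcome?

Binary search for 73 in [1, 3, 4, 6, 8, 13, 18, 20, 29, 39, 42, 43, 44, 52, 59, 66, 71, 73, 74]:

lo=0, hi=18, mid=9, arr[mid]=39 -> 39 < 73, search right half
lo=10, hi=18, mid=14, arr[mid]=59 -> 59 < 73, search right half
lo=15, hi=18, mid=16, arr[mid]=71 -> 71 < 73, search right half
lo=17, hi=18, mid=17, arr[mid]=73 -> Found target at index 17!

Binary search finds 73 at index 17 after 4 comparisons. The search repeatedly halves the search space by comparing with the middle element.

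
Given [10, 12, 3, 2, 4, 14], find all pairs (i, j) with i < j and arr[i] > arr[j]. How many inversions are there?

Finding inversions in [10, 12, 3, 2, 4, 14]:

(0, 2): arr[0]=10 > arr[2]=3
(0, 3): arr[0]=10 > arr[3]=2
(0, 4): arr[0]=10 > arr[4]=4
(1, 2): arr[1]=12 > arr[2]=3
(1, 3): arr[1]=12 > arr[3]=2
(1, 4): arr[1]=12 > arr[4]=4
(2, 3): arr[2]=3 > arr[3]=2

Total inversions: 7

The array has 7 inversion(s): (0,2), (0,3), (0,4), (1,2), (1,3), (1,4), (2,3). Each pair (i,j) satisfies i < j and arr[i] > arr[j].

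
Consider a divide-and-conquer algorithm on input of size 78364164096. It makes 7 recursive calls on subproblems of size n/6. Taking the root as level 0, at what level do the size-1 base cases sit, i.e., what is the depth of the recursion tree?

For divide and conquer with division factor 6:

Problem sizes at each level:
Level 0: 78364164096
Level 1: 13060694016
Level 2: 2176782336
Level 3: 362797056
Level 4: 60466176
Level 5: 10077696
Level 6: 1679616
Level 7: 279936
Level 8: 46656
Level 9: 7776
Level 10: 1296
Level 11: 216
Level 12: 36
Level 13: 6
Level 14: 1

The root is level 0 and the size-1 base case is level 14 (the tree spans levels 0 through 14, i.e. 15 levels counting the root), so the depth is the number of divisions: log_6(78364164096) = 14

The recursion tree depth is log_6(78364164096) = 14. At each level, the problem size is divided by 6, so it takes 14 divisions to reduce to a base case of size 1. The algorithm makes 7 recursive calls at each level.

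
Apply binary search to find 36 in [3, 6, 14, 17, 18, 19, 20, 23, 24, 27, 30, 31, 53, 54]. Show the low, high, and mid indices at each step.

Binary search for 36 in [3, 6, 14, 17, 18, 19, 20, 23, 24, 27, 30, 31, 53, 54]:

lo=0, hi=13, mid=6, arr[mid]=20 -> 20 < 36, search right half
lo=7, hi=13, mid=10, arr[mid]=30 -> 30 < 36, search right half
lo=11, hi=13, mid=12, arr[mid]=53 -> 53 > 36, search left half
lo=11, hi=11, mid=11, arr[mid]=31 -> 31 < 36, search right half
lo=12 > hi=11, target 36 not found

Binary search determines that 36 is not in the array after 4 comparisons. The search space was exhausted without finding the target.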